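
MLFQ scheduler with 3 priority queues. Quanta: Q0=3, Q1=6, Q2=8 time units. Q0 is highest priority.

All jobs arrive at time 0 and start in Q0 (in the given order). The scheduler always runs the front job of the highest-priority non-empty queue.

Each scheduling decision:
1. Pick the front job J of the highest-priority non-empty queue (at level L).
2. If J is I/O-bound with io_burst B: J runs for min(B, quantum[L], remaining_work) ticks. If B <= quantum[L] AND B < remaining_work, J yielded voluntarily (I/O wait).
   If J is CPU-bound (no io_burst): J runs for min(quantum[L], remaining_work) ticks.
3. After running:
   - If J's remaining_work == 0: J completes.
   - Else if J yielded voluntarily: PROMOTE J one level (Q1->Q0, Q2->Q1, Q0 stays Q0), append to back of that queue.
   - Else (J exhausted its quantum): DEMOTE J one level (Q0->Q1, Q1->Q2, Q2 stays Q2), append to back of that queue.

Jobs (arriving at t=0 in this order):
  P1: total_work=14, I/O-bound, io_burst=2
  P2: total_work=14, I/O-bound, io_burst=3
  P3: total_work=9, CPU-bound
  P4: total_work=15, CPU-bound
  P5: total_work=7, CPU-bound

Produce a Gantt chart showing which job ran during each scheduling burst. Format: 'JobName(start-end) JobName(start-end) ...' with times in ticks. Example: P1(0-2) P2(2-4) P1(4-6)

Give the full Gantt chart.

Answer: P1(0-2) P2(2-5) P3(5-8) P4(8-11) P5(11-14) P1(14-16) P2(16-19) P1(19-21) P2(21-24) P1(24-26) P2(26-29) P1(29-31) P2(31-33) P1(33-35) P1(35-37) P3(37-43) P4(43-49) P5(49-53) P4(53-59)

Derivation:
t=0-2: P1@Q0 runs 2, rem=12, I/O yield, promote→Q0. Q0=[P2,P3,P4,P5,P1] Q1=[] Q2=[]
t=2-5: P2@Q0 runs 3, rem=11, I/O yield, promote→Q0. Q0=[P3,P4,P5,P1,P2] Q1=[] Q2=[]
t=5-8: P3@Q0 runs 3, rem=6, quantum used, demote→Q1. Q0=[P4,P5,P1,P2] Q1=[P3] Q2=[]
t=8-11: P4@Q0 runs 3, rem=12, quantum used, demote→Q1. Q0=[P5,P1,P2] Q1=[P3,P4] Q2=[]
t=11-14: P5@Q0 runs 3, rem=4, quantum used, demote→Q1. Q0=[P1,P2] Q1=[P3,P4,P5] Q2=[]
t=14-16: P1@Q0 runs 2, rem=10, I/O yield, promote→Q0. Q0=[P2,P1] Q1=[P3,P4,P5] Q2=[]
t=16-19: P2@Q0 runs 3, rem=8, I/O yield, promote→Q0. Q0=[P1,P2] Q1=[P3,P4,P5] Q2=[]
t=19-21: P1@Q0 runs 2, rem=8, I/O yield, promote→Q0. Q0=[P2,P1] Q1=[P3,P4,P5] Q2=[]
t=21-24: P2@Q0 runs 3, rem=5, I/O yield, promote→Q0. Q0=[P1,P2] Q1=[P3,P4,P5] Q2=[]
t=24-26: P1@Q0 runs 2, rem=6, I/O yield, promote→Q0. Q0=[P2,P1] Q1=[P3,P4,P5] Q2=[]
t=26-29: P2@Q0 runs 3, rem=2, I/O yield, promote→Q0. Q0=[P1,P2] Q1=[P3,P4,P5] Q2=[]
t=29-31: P1@Q0 runs 2, rem=4, I/O yield, promote→Q0. Q0=[P2,P1] Q1=[P3,P4,P5] Q2=[]
t=31-33: P2@Q0 runs 2, rem=0, completes. Q0=[P1] Q1=[P3,P4,P5] Q2=[]
t=33-35: P1@Q0 runs 2, rem=2, I/O yield, promote→Q0. Q0=[P1] Q1=[P3,P4,P5] Q2=[]
t=35-37: P1@Q0 runs 2, rem=0, completes. Q0=[] Q1=[P3,P4,P5] Q2=[]
t=37-43: P3@Q1 runs 6, rem=0, completes. Q0=[] Q1=[P4,P5] Q2=[]
t=43-49: P4@Q1 runs 6, rem=6, quantum used, demote→Q2. Q0=[] Q1=[P5] Q2=[P4]
t=49-53: P5@Q1 runs 4, rem=0, completes. Q0=[] Q1=[] Q2=[P4]
t=53-59: P4@Q2 runs 6, rem=0, completes. Q0=[] Q1=[] Q2=[]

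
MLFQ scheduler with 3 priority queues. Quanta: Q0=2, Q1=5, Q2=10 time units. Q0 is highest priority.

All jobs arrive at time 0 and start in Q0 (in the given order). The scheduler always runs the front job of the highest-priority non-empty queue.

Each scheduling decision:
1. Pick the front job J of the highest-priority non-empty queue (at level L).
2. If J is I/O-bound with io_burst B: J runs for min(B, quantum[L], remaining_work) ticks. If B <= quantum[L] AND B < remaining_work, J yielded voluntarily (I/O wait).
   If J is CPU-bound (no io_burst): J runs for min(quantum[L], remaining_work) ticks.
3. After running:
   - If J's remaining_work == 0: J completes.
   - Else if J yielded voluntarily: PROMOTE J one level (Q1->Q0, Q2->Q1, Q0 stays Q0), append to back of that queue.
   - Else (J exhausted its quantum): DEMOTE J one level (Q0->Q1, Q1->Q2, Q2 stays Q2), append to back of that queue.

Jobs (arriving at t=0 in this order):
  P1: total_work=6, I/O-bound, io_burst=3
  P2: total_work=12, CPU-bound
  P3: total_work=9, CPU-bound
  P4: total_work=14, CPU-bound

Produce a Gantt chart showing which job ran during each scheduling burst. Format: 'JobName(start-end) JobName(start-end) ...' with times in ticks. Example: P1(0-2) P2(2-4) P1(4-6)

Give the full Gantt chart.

Answer: P1(0-2) P2(2-4) P3(4-6) P4(6-8) P1(8-11) P1(11-12) P2(12-17) P3(17-22) P4(22-27) P2(27-32) P3(32-34) P4(34-41)

Derivation:
t=0-2: P1@Q0 runs 2, rem=4, quantum used, demote→Q1. Q0=[P2,P3,P4] Q1=[P1] Q2=[]
t=2-4: P2@Q0 runs 2, rem=10, quantum used, demote→Q1. Q0=[P3,P4] Q1=[P1,P2] Q2=[]
t=4-6: P3@Q0 runs 2, rem=7, quantum used, demote→Q1. Q0=[P4] Q1=[P1,P2,P3] Q2=[]
t=6-8: P4@Q0 runs 2, rem=12, quantum used, demote→Q1. Q0=[] Q1=[P1,P2,P3,P4] Q2=[]
t=8-11: P1@Q1 runs 3, rem=1, I/O yield, promote→Q0. Q0=[P1] Q1=[P2,P3,P4] Q2=[]
t=11-12: P1@Q0 runs 1, rem=0, completes. Q0=[] Q1=[P2,P3,P4] Q2=[]
t=12-17: P2@Q1 runs 5, rem=5, quantum used, demote→Q2. Q0=[] Q1=[P3,P4] Q2=[P2]
t=17-22: P3@Q1 runs 5, rem=2, quantum used, demote→Q2. Q0=[] Q1=[P4] Q2=[P2,P3]
t=22-27: P4@Q1 runs 5, rem=7, quantum used, demote→Q2. Q0=[] Q1=[] Q2=[P2,P3,P4]
t=27-32: P2@Q2 runs 5, rem=0, completes. Q0=[] Q1=[] Q2=[P3,P4]
t=32-34: P3@Q2 runs 2, rem=0, completes. Q0=[] Q1=[] Q2=[P4]
t=34-41: P4@Q2 runs 7, rem=0, completes. Q0=[] Q1=[] Q2=[]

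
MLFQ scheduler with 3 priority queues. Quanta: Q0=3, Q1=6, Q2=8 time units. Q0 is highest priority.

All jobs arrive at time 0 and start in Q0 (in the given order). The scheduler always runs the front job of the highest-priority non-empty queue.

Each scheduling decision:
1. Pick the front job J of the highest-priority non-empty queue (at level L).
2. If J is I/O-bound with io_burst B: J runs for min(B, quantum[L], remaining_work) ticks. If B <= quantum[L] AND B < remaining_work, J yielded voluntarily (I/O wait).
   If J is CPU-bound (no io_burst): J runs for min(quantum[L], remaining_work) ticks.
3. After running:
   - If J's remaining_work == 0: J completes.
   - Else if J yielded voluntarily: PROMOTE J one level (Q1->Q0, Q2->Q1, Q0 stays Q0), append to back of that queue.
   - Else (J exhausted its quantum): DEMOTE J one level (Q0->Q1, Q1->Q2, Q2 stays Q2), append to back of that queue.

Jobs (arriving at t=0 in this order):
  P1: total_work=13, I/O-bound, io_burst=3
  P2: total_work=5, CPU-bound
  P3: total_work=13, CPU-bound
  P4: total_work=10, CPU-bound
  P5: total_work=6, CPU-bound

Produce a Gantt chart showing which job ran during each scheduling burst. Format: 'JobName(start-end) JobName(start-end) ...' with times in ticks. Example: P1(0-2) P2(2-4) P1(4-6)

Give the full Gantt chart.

t=0-3: P1@Q0 runs 3, rem=10, I/O yield, promote→Q0. Q0=[P2,P3,P4,P5,P1] Q1=[] Q2=[]
t=3-6: P2@Q0 runs 3, rem=2, quantum used, demote→Q1. Q0=[P3,P4,P5,P1] Q1=[P2] Q2=[]
t=6-9: P3@Q0 runs 3, rem=10, quantum used, demote→Q1. Q0=[P4,P5,P1] Q1=[P2,P3] Q2=[]
t=9-12: P4@Q0 runs 3, rem=7, quantum used, demote→Q1. Q0=[P5,P1] Q1=[P2,P3,P4] Q2=[]
t=12-15: P5@Q0 runs 3, rem=3, quantum used, demote→Q1. Q0=[P1] Q1=[P2,P3,P4,P5] Q2=[]
t=15-18: P1@Q0 runs 3, rem=7, I/O yield, promote→Q0. Q0=[P1] Q1=[P2,P3,P4,P5] Q2=[]
t=18-21: P1@Q0 runs 3, rem=4, I/O yield, promote→Q0. Q0=[P1] Q1=[P2,P3,P4,P5] Q2=[]
t=21-24: P1@Q0 runs 3, rem=1, I/O yield, promote→Q0. Q0=[P1] Q1=[P2,P3,P4,P5] Q2=[]
t=24-25: P1@Q0 runs 1, rem=0, completes. Q0=[] Q1=[P2,P3,P4,P5] Q2=[]
t=25-27: P2@Q1 runs 2, rem=0, completes. Q0=[] Q1=[P3,P4,P5] Q2=[]
t=27-33: P3@Q1 runs 6, rem=4, quantum used, demote→Q2. Q0=[] Q1=[P4,P5] Q2=[P3]
t=33-39: P4@Q1 runs 6, rem=1, quantum used, demote→Q2. Q0=[] Q1=[P5] Q2=[P3,P4]
t=39-42: P5@Q1 runs 3, rem=0, completes. Q0=[] Q1=[] Q2=[P3,P4]
t=42-46: P3@Q2 runs 4, rem=0, completes. Q0=[] Q1=[] Q2=[P4]
t=46-47: P4@Q2 runs 1, rem=0, completes. Q0=[] Q1=[] Q2=[]

Answer: P1(0-3) P2(3-6) P3(6-9) P4(9-12) P5(12-15) P1(15-18) P1(18-21) P1(21-24) P1(24-25) P2(25-27) P3(27-33) P4(33-39) P5(39-42) P3(42-46) P4(46-47)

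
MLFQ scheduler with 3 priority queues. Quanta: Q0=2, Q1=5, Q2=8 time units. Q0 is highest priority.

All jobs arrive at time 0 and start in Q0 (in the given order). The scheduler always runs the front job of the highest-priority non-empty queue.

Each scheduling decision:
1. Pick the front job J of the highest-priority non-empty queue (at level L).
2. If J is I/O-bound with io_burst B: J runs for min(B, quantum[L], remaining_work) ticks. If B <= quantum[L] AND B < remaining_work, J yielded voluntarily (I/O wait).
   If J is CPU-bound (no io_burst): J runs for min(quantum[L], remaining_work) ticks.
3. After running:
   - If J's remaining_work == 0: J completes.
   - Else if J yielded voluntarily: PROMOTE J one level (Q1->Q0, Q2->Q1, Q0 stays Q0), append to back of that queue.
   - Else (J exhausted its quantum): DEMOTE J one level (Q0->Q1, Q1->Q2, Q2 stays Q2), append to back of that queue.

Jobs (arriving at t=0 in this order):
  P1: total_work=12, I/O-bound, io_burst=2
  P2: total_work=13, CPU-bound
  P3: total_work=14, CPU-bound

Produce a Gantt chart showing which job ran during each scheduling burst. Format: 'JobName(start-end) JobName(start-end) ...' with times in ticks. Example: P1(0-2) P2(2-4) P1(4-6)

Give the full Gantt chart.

Answer: P1(0-2) P2(2-4) P3(4-6) P1(6-8) P1(8-10) P1(10-12) P1(12-14) P1(14-16) P2(16-21) P3(21-26) P2(26-32) P3(32-39)

Derivation:
t=0-2: P1@Q0 runs 2, rem=10, I/O yield, promote→Q0. Q0=[P2,P3,P1] Q1=[] Q2=[]
t=2-4: P2@Q0 runs 2, rem=11, quantum used, demote→Q1. Q0=[P3,P1] Q1=[P2] Q2=[]
t=4-6: P3@Q0 runs 2, rem=12, quantum used, demote→Q1. Q0=[P1] Q1=[P2,P3] Q2=[]
t=6-8: P1@Q0 runs 2, rem=8, I/O yield, promote→Q0. Q0=[P1] Q1=[P2,P3] Q2=[]
t=8-10: P1@Q0 runs 2, rem=6, I/O yield, promote→Q0. Q0=[P1] Q1=[P2,P3] Q2=[]
t=10-12: P1@Q0 runs 2, rem=4, I/O yield, promote→Q0. Q0=[P1] Q1=[P2,P3] Q2=[]
t=12-14: P1@Q0 runs 2, rem=2, I/O yield, promote→Q0. Q0=[P1] Q1=[P2,P3] Q2=[]
t=14-16: P1@Q0 runs 2, rem=0, completes. Q0=[] Q1=[P2,P3] Q2=[]
t=16-21: P2@Q1 runs 5, rem=6, quantum used, demote→Q2. Q0=[] Q1=[P3] Q2=[P2]
t=21-26: P3@Q1 runs 5, rem=7, quantum used, demote→Q2. Q0=[] Q1=[] Q2=[P2,P3]
t=26-32: P2@Q2 runs 6, rem=0, completes. Q0=[] Q1=[] Q2=[P3]
t=32-39: P3@Q2 runs 7, rem=0, completes. Q0=[] Q1=[] Q2=[]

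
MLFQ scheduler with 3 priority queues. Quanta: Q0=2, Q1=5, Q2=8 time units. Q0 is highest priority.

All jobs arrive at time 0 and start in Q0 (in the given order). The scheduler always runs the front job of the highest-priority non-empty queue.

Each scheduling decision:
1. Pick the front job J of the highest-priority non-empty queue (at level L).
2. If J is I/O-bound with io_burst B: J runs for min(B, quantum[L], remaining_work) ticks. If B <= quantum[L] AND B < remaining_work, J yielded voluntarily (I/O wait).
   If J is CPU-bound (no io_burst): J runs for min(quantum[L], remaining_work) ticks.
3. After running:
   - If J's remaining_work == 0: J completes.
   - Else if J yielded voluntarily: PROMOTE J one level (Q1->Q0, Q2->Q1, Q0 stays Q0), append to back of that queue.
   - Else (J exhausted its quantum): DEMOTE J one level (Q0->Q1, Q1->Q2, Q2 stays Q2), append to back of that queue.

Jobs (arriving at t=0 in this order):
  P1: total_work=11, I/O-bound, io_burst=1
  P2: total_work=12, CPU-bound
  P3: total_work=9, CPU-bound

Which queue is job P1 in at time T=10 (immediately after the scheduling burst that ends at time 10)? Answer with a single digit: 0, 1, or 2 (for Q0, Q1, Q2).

Answer: 0

Derivation:
t=0-1: P1@Q0 runs 1, rem=10, I/O yield, promote→Q0. Q0=[P2,P3,P1] Q1=[] Q2=[]
t=1-3: P2@Q0 runs 2, rem=10, quantum used, demote→Q1. Q0=[P3,P1] Q1=[P2] Q2=[]
t=3-5: P3@Q0 runs 2, rem=7, quantum used, demote→Q1. Q0=[P1] Q1=[P2,P3] Q2=[]
t=5-6: P1@Q0 runs 1, rem=9, I/O yield, promote→Q0. Q0=[P1] Q1=[P2,P3] Q2=[]
t=6-7: P1@Q0 runs 1, rem=8, I/O yield, promote→Q0. Q0=[P1] Q1=[P2,P3] Q2=[]
t=7-8: P1@Q0 runs 1, rem=7, I/O yield, promote→Q0. Q0=[P1] Q1=[P2,P3] Q2=[]
t=8-9: P1@Q0 runs 1, rem=6, I/O yield, promote→Q0. Q0=[P1] Q1=[P2,P3] Q2=[]
t=9-10: P1@Q0 runs 1, rem=5, I/O yield, promote→Q0. Q0=[P1] Q1=[P2,P3] Q2=[]
t=10-11: P1@Q0 runs 1, rem=4, I/O yield, promote→Q0. Q0=[P1] Q1=[P2,P3] Q2=[]
t=11-12: P1@Q0 runs 1, rem=3, I/O yield, promote→Q0. Q0=[P1] Q1=[P2,P3] Q2=[]
t=12-13: P1@Q0 runs 1, rem=2, I/O yield, promote→Q0. Q0=[P1] Q1=[P2,P3] Q2=[]
t=13-14: P1@Q0 runs 1, rem=1, I/O yield, promote→Q0. Q0=[P1] Q1=[P2,P3] Q2=[]
t=14-15: P1@Q0 runs 1, rem=0, completes. Q0=[] Q1=[P2,P3] Q2=[]
t=15-20: P2@Q1 runs 5, rem=5, quantum used, demote→Q2. Q0=[] Q1=[P3] Q2=[P2]
t=20-25: P3@Q1 runs 5, rem=2, quantum used, demote→Q2. Q0=[] Q1=[] Q2=[P2,P3]
t=25-30: P2@Q2 runs 5, rem=0, completes. Q0=[] Q1=[] Q2=[P3]
t=30-32: P3@Q2 runs 2, rem=0, completes. Q0=[] Q1=[] Q2=[]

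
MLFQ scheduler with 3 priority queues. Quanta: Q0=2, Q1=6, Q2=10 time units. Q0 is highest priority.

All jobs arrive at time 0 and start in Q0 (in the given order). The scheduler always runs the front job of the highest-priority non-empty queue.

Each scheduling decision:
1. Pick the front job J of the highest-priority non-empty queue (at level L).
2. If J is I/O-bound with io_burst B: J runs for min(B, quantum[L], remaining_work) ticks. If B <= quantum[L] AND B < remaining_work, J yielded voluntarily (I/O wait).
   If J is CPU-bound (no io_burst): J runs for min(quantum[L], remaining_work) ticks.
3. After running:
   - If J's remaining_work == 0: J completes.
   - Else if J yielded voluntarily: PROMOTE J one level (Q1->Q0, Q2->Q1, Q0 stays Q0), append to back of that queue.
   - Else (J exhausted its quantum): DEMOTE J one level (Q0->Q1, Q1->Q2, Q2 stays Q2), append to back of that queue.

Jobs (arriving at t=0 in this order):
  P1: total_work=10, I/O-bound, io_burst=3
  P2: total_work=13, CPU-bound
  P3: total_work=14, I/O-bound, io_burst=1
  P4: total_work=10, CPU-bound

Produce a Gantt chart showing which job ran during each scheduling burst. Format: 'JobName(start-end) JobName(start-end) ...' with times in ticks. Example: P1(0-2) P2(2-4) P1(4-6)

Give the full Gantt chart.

Answer: P1(0-2) P2(2-4) P3(4-5) P4(5-7) P3(7-8) P3(8-9) P3(9-10) P3(10-11) P3(11-12) P3(12-13) P3(13-14) P3(14-15) P3(15-16) P3(16-17) P3(17-18) P3(18-19) P3(19-20) P1(20-23) P1(23-25) P2(25-31) P4(31-37) P1(37-40) P2(40-45) P4(45-47)

Derivation:
t=0-2: P1@Q0 runs 2, rem=8, quantum used, demote→Q1. Q0=[P2,P3,P4] Q1=[P1] Q2=[]
t=2-4: P2@Q0 runs 2, rem=11, quantum used, demote→Q1. Q0=[P3,P4] Q1=[P1,P2] Q2=[]
t=4-5: P3@Q0 runs 1, rem=13, I/O yield, promote→Q0. Q0=[P4,P3] Q1=[P1,P2] Q2=[]
t=5-7: P4@Q0 runs 2, rem=8, quantum used, demote→Q1. Q0=[P3] Q1=[P1,P2,P4] Q2=[]
t=7-8: P3@Q0 runs 1, rem=12, I/O yield, promote→Q0. Q0=[P3] Q1=[P1,P2,P4] Q2=[]
t=8-9: P3@Q0 runs 1, rem=11, I/O yield, promote→Q0. Q0=[P3] Q1=[P1,P2,P4] Q2=[]
t=9-10: P3@Q0 runs 1, rem=10, I/O yield, promote→Q0. Q0=[P3] Q1=[P1,P2,P4] Q2=[]
t=10-11: P3@Q0 runs 1, rem=9, I/O yield, promote→Q0. Q0=[P3] Q1=[P1,P2,P4] Q2=[]
t=11-12: P3@Q0 runs 1, rem=8, I/O yield, promote→Q0. Q0=[P3] Q1=[P1,P2,P4] Q2=[]
t=12-13: P3@Q0 runs 1, rem=7, I/O yield, promote→Q0. Q0=[P3] Q1=[P1,P2,P4] Q2=[]
t=13-14: P3@Q0 runs 1, rem=6, I/O yield, promote→Q0. Q0=[P3] Q1=[P1,P2,P4] Q2=[]
t=14-15: P3@Q0 runs 1, rem=5, I/O yield, promote→Q0. Q0=[P3] Q1=[P1,P2,P4] Q2=[]
t=15-16: P3@Q0 runs 1, rem=4, I/O yield, promote→Q0. Q0=[P3] Q1=[P1,P2,P4] Q2=[]
t=16-17: P3@Q0 runs 1, rem=3, I/O yield, promote→Q0. Q0=[P3] Q1=[P1,P2,P4] Q2=[]
t=17-18: P3@Q0 runs 1, rem=2, I/O yield, promote→Q0. Q0=[P3] Q1=[P1,P2,P4] Q2=[]
t=18-19: P3@Q0 runs 1, rem=1, I/O yield, promote→Q0. Q0=[P3] Q1=[P1,P2,P4] Q2=[]
t=19-20: P3@Q0 runs 1, rem=0, completes. Q0=[] Q1=[P1,P2,P4] Q2=[]
t=20-23: P1@Q1 runs 3, rem=5, I/O yield, promote→Q0. Q0=[P1] Q1=[P2,P4] Q2=[]
t=23-25: P1@Q0 runs 2, rem=3, quantum used, demote→Q1. Q0=[] Q1=[P2,P4,P1] Q2=[]
t=25-31: P2@Q1 runs 6, rem=5, quantum used, demote→Q2. Q0=[] Q1=[P4,P1] Q2=[P2]
t=31-37: P4@Q1 runs 6, rem=2, quantum used, demote→Q2. Q0=[] Q1=[P1] Q2=[P2,P4]
t=37-40: P1@Q1 runs 3, rem=0, completes. Q0=[] Q1=[] Q2=[P2,P4]
t=40-45: P2@Q2 runs 5, rem=0, completes. Q0=[] Q1=[] Q2=[P4]
t=45-47: P4@Q2 runs 2, rem=0, completes. Q0=[] Q1=[] Q2=[]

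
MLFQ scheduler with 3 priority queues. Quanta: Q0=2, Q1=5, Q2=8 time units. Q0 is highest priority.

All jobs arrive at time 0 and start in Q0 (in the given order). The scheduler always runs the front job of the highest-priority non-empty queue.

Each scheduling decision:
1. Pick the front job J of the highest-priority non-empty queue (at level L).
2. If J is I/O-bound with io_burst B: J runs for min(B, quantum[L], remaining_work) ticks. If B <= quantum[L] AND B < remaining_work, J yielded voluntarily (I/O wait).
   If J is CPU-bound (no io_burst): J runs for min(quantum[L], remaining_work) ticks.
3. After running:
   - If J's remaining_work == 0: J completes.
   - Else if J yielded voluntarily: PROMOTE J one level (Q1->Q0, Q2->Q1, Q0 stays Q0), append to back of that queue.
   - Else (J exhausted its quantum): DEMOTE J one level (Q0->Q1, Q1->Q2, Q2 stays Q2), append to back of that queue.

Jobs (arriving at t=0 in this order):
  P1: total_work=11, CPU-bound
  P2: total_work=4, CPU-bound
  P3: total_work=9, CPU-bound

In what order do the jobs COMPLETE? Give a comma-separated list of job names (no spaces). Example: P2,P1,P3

t=0-2: P1@Q0 runs 2, rem=9, quantum used, demote→Q1. Q0=[P2,P3] Q1=[P1] Q2=[]
t=2-4: P2@Q0 runs 2, rem=2, quantum used, demote→Q1. Q0=[P3] Q1=[P1,P2] Q2=[]
t=4-6: P3@Q0 runs 2, rem=7, quantum used, demote→Q1. Q0=[] Q1=[P1,P2,P3] Q2=[]
t=6-11: P1@Q1 runs 5, rem=4, quantum used, demote→Q2. Q0=[] Q1=[P2,P3] Q2=[P1]
t=11-13: P2@Q1 runs 2, rem=0, completes. Q0=[] Q1=[P3] Q2=[P1]
t=13-18: P3@Q1 runs 5, rem=2, quantum used, demote→Q2. Q0=[] Q1=[] Q2=[P1,P3]
t=18-22: P1@Q2 runs 4, rem=0, completes. Q0=[] Q1=[] Q2=[P3]
t=22-24: P3@Q2 runs 2, rem=0, completes. Q0=[] Q1=[] Q2=[]

Answer: P2,P1,P3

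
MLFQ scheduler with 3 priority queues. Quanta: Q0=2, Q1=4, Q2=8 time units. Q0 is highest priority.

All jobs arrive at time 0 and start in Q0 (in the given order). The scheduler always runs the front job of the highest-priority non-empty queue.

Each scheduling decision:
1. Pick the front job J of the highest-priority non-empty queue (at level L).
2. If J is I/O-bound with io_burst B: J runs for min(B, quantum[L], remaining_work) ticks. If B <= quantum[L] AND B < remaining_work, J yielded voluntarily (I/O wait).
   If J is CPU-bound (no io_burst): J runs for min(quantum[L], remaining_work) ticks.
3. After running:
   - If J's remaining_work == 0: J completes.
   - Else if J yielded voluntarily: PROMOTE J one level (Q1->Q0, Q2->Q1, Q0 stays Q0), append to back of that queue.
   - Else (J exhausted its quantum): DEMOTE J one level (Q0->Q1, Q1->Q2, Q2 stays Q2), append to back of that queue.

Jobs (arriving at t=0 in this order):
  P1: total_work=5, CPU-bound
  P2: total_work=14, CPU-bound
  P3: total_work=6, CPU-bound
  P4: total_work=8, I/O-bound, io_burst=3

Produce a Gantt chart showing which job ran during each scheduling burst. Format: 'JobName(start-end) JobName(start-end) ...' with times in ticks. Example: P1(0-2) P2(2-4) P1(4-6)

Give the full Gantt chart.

t=0-2: P1@Q0 runs 2, rem=3, quantum used, demote→Q1. Q0=[P2,P3,P4] Q1=[P1] Q2=[]
t=2-4: P2@Q0 runs 2, rem=12, quantum used, demote→Q1. Q0=[P3,P4] Q1=[P1,P2] Q2=[]
t=4-6: P3@Q0 runs 2, rem=4, quantum used, demote→Q1. Q0=[P4] Q1=[P1,P2,P3] Q2=[]
t=6-8: P4@Q0 runs 2, rem=6, quantum used, demote→Q1. Q0=[] Q1=[P1,P2,P3,P4] Q2=[]
t=8-11: P1@Q1 runs 3, rem=0, completes. Q0=[] Q1=[P2,P3,P4] Q2=[]
t=11-15: P2@Q1 runs 4, rem=8, quantum used, demote→Q2. Q0=[] Q1=[P3,P4] Q2=[P2]
t=15-19: P3@Q1 runs 4, rem=0, completes. Q0=[] Q1=[P4] Q2=[P2]
t=19-22: P4@Q1 runs 3, rem=3, I/O yield, promote→Q0. Q0=[P4] Q1=[] Q2=[P2]
t=22-24: P4@Q0 runs 2, rem=1, quantum used, demote→Q1. Q0=[] Q1=[P4] Q2=[P2]
t=24-25: P4@Q1 runs 1, rem=0, completes. Q0=[] Q1=[] Q2=[P2]
t=25-33: P2@Q2 runs 8, rem=0, completes. Q0=[] Q1=[] Q2=[]

Answer: P1(0-2) P2(2-4) P3(4-6) P4(6-8) P1(8-11) P2(11-15) P3(15-19) P4(19-22) P4(22-24) P4(24-25) P2(25-33)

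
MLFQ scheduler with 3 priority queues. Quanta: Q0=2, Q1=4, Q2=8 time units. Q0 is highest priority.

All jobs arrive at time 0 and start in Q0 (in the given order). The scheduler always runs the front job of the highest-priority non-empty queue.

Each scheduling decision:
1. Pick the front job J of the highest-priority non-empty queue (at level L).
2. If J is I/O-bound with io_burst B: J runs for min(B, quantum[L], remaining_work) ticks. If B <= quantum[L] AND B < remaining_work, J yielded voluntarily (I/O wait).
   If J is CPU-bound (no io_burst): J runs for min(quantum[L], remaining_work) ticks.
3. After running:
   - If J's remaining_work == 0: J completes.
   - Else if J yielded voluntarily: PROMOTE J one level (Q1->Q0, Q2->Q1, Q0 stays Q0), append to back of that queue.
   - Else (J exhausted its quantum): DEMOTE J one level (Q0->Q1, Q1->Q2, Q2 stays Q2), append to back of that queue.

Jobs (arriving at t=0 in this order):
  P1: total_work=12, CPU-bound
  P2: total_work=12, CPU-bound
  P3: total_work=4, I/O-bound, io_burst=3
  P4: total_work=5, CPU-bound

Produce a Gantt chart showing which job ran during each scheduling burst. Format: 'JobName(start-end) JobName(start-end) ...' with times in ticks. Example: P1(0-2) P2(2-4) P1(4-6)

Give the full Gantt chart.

t=0-2: P1@Q0 runs 2, rem=10, quantum used, demote→Q1. Q0=[P2,P3,P4] Q1=[P1] Q2=[]
t=2-4: P2@Q0 runs 2, rem=10, quantum used, demote→Q1. Q0=[P3,P4] Q1=[P1,P2] Q2=[]
t=4-6: P3@Q0 runs 2, rem=2, quantum used, demote→Q1. Q0=[P4] Q1=[P1,P2,P3] Q2=[]
t=6-8: P4@Q0 runs 2, rem=3, quantum used, demote→Q1. Q0=[] Q1=[P1,P2,P3,P4] Q2=[]
t=8-12: P1@Q1 runs 4, rem=6, quantum used, demote→Q2. Q0=[] Q1=[P2,P3,P4] Q2=[P1]
t=12-16: P2@Q1 runs 4, rem=6, quantum used, demote→Q2. Q0=[] Q1=[P3,P4] Q2=[P1,P2]
t=16-18: P3@Q1 runs 2, rem=0, completes. Q0=[] Q1=[P4] Q2=[P1,P2]
t=18-21: P4@Q1 runs 3, rem=0, completes. Q0=[] Q1=[] Q2=[P1,P2]
t=21-27: P1@Q2 runs 6, rem=0, completes. Q0=[] Q1=[] Q2=[P2]
t=27-33: P2@Q2 runs 6, rem=0, completes. Q0=[] Q1=[] Q2=[]

Answer: P1(0-2) P2(2-4) P3(4-6) P4(6-8) P1(8-12) P2(12-16) P3(16-18) P4(18-21) P1(21-27) P2(27-33)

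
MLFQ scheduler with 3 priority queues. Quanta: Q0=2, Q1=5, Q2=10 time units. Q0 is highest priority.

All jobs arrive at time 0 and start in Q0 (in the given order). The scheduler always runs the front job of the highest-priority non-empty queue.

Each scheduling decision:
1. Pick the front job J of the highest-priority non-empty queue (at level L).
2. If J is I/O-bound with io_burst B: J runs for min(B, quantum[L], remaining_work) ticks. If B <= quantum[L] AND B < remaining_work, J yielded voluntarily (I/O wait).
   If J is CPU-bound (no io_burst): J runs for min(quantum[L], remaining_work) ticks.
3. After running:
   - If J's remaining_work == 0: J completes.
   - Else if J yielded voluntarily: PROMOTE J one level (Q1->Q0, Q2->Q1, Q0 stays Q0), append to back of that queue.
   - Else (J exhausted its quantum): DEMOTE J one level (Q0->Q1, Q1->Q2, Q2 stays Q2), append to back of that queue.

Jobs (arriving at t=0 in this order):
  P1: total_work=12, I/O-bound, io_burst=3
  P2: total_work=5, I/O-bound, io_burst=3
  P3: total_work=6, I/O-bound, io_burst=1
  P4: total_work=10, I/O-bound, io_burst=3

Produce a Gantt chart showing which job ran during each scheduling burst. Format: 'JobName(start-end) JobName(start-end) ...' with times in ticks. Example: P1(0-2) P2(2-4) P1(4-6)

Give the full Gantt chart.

t=0-2: P1@Q0 runs 2, rem=10, quantum used, demote→Q1. Q0=[P2,P3,P4] Q1=[P1] Q2=[]
t=2-4: P2@Q0 runs 2, rem=3, quantum used, demote→Q1. Q0=[P3,P4] Q1=[P1,P2] Q2=[]
t=4-5: P3@Q0 runs 1, rem=5, I/O yield, promote→Q0. Q0=[P4,P3] Q1=[P1,P2] Q2=[]
t=5-7: P4@Q0 runs 2, rem=8, quantum used, demote→Q1. Q0=[P3] Q1=[P1,P2,P4] Q2=[]
t=7-8: P3@Q0 runs 1, rem=4, I/O yield, promote→Q0. Q0=[P3] Q1=[P1,P2,P4] Q2=[]
t=8-9: P3@Q0 runs 1, rem=3, I/O yield, promote→Q0. Q0=[P3] Q1=[P1,P2,P4] Q2=[]
t=9-10: P3@Q0 runs 1, rem=2, I/O yield, promote→Q0. Q0=[P3] Q1=[P1,P2,P4] Q2=[]
t=10-11: P3@Q0 runs 1, rem=1, I/O yield, promote→Q0. Q0=[P3] Q1=[P1,P2,P4] Q2=[]
t=11-12: P3@Q0 runs 1, rem=0, completes. Q0=[] Q1=[P1,P2,P4] Q2=[]
t=12-15: P1@Q1 runs 3, rem=7, I/O yield, promote→Q0. Q0=[P1] Q1=[P2,P4] Q2=[]
t=15-17: P1@Q0 runs 2, rem=5, quantum used, demote→Q1. Q0=[] Q1=[P2,P4,P1] Q2=[]
t=17-20: P2@Q1 runs 3, rem=0, completes. Q0=[] Q1=[P4,P1] Q2=[]
t=20-23: P4@Q1 runs 3, rem=5, I/O yield, promote→Q0. Q0=[P4] Q1=[P1] Q2=[]
t=23-25: P4@Q0 runs 2, rem=3, quantum used, demote→Q1. Q0=[] Q1=[P1,P4] Q2=[]
t=25-28: P1@Q1 runs 3, rem=2, I/O yield, promote→Q0. Q0=[P1] Q1=[P4] Q2=[]
t=28-30: P1@Q0 runs 2, rem=0, completes. Q0=[] Q1=[P4] Q2=[]
t=30-33: P4@Q1 runs 3, rem=0, completes. Q0=[] Q1=[] Q2=[]

Answer: P1(0-2) P2(2-4) P3(4-5) P4(5-7) P3(7-8) P3(8-9) P3(9-10) P3(10-11) P3(11-12) P1(12-15) P1(15-17) P2(17-20) P4(20-23) P4(23-25) P1(25-28) P1(28-30) P4(30-33)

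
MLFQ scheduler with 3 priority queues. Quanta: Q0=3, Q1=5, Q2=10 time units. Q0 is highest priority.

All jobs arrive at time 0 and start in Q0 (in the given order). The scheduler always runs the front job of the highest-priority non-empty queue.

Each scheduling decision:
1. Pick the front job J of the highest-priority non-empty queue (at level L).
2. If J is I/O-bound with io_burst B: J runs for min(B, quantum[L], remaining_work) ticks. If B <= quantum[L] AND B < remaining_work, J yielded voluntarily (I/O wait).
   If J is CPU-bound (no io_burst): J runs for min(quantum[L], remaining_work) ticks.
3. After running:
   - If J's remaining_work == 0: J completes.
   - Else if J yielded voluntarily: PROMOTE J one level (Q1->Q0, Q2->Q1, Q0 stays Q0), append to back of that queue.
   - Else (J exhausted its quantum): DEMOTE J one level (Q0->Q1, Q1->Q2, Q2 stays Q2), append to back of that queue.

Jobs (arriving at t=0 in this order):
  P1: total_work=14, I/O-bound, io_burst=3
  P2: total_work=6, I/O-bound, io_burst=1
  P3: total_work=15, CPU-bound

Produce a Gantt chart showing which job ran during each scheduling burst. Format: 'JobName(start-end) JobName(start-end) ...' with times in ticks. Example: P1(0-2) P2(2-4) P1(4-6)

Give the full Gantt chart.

Answer: P1(0-3) P2(3-4) P3(4-7) P1(7-10) P2(10-11) P1(11-14) P2(14-15) P1(15-18) P2(18-19) P1(19-21) P2(21-22) P2(22-23) P3(23-28) P3(28-35)

Derivation:
t=0-3: P1@Q0 runs 3, rem=11, I/O yield, promote→Q0. Q0=[P2,P3,P1] Q1=[] Q2=[]
t=3-4: P2@Q0 runs 1, rem=5, I/O yield, promote→Q0. Q0=[P3,P1,P2] Q1=[] Q2=[]
t=4-7: P3@Q0 runs 3, rem=12, quantum used, demote→Q1. Q0=[P1,P2] Q1=[P3] Q2=[]
t=7-10: P1@Q0 runs 3, rem=8, I/O yield, promote→Q0. Q0=[P2,P1] Q1=[P3] Q2=[]
t=10-11: P2@Q0 runs 1, rem=4, I/O yield, promote→Q0. Q0=[P1,P2] Q1=[P3] Q2=[]
t=11-14: P1@Q0 runs 3, rem=5, I/O yield, promote→Q0. Q0=[P2,P1] Q1=[P3] Q2=[]
t=14-15: P2@Q0 runs 1, rem=3, I/O yield, promote→Q0. Q0=[P1,P2] Q1=[P3] Q2=[]
t=15-18: P1@Q0 runs 3, rem=2, I/O yield, promote→Q0. Q0=[P2,P1] Q1=[P3] Q2=[]
t=18-19: P2@Q0 runs 1, rem=2, I/O yield, promote→Q0. Q0=[P1,P2] Q1=[P3] Q2=[]
t=19-21: P1@Q0 runs 2, rem=0, completes. Q0=[P2] Q1=[P3] Q2=[]
t=21-22: P2@Q0 runs 1, rem=1, I/O yield, promote→Q0. Q0=[P2] Q1=[P3] Q2=[]
t=22-23: P2@Q0 runs 1, rem=0, completes. Q0=[] Q1=[P3] Q2=[]
t=23-28: P3@Q1 runs 5, rem=7, quantum used, demote→Q2. Q0=[] Q1=[] Q2=[P3]
t=28-35: P3@Q2 runs 7, rem=0, completes. Q0=[] Q1=[] Q2=[]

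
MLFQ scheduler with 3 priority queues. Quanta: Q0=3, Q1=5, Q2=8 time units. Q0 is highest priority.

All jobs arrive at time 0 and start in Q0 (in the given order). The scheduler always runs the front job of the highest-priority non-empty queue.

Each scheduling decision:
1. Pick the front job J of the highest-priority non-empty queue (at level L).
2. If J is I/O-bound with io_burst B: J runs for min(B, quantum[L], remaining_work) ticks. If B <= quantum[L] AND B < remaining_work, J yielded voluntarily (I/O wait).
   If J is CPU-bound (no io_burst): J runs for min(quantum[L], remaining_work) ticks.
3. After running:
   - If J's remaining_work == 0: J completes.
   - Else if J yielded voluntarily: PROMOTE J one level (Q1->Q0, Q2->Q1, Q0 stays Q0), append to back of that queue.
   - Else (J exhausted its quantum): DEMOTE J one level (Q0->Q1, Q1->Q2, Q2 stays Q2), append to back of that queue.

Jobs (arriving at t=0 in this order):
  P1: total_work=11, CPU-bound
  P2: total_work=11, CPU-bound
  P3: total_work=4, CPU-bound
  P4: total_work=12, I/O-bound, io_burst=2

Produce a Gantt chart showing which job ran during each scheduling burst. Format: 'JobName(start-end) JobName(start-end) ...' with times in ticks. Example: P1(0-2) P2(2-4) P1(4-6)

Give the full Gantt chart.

t=0-3: P1@Q0 runs 3, rem=8, quantum used, demote→Q1. Q0=[P2,P3,P4] Q1=[P1] Q2=[]
t=3-6: P2@Q0 runs 3, rem=8, quantum used, demote→Q1. Q0=[P3,P4] Q1=[P1,P2] Q2=[]
t=6-9: P3@Q0 runs 3, rem=1, quantum used, demote→Q1. Q0=[P4] Q1=[P1,P2,P3] Q2=[]
t=9-11: P4@Q0 runs 2, rem=10, I/O yield, promote→Q0. Q0=[P4] Q1=[P1,P2,P3] Q2=[]
t=11-13: P4@Q0 runs 2, rem=8, I/O yield, promote→Q0. Q0=[P4] Q1=[P1,P2,P3] Q2=[]
t=13-15: P4@Q0 runs 2, rem=6, I/O yield, promote→Q0. Q0=[P4] Q1=[P1,P2,P3] Q2=[]
t=15-17: P4@Q0 runs 2, rem=4, I/O yield, promote→Q0. Q0=[P4] Q1=[P1,P2,P3] Q2=[]
t=17-19: P4@Q0 runs 2, rem=2, I/O yield, promote→Q0. Q0=[P4] Q1=[P1,P2,P3] Q2=[]
t=19-21: P4@Q0 runs 2, rem=0, completes. Q0=[] Q1=[P1,P2,P3] Q2=[]
t=21-26: P1@Q1 runs 5, rem=3, quantum used, demote→Q2. Q0=[] Q1=[P2,P3] Q2=[P1]
t=26-31: P2@Q1 runs 5, rem=3, quantum used, demote→Q2. Q0=[] Q1=[P3] Q2=[P1,P2]
t=31-32: P3@Q1 runs 1, rem=0, completes. Q0=[] Q1=[] Q2=[P1,P2]
t=32-35: P1@Q2 runs 3, rem=0, completes. Q0=[] Q1=[] Q2=[P2]
t=35-38: P2@Q2 runs 3, rem=0, completes. Q0=[] Q1=[] Q2=[]

Answer: P1(0-3) P2(3-6) P3(6-9) P4(9-11) P4(11-13) P4(13-15) P4(15-17) P4(17-19) P4(19-21) P1(21-26) P2(26-31) P3(31-32) P1(32-35) P2(35-38)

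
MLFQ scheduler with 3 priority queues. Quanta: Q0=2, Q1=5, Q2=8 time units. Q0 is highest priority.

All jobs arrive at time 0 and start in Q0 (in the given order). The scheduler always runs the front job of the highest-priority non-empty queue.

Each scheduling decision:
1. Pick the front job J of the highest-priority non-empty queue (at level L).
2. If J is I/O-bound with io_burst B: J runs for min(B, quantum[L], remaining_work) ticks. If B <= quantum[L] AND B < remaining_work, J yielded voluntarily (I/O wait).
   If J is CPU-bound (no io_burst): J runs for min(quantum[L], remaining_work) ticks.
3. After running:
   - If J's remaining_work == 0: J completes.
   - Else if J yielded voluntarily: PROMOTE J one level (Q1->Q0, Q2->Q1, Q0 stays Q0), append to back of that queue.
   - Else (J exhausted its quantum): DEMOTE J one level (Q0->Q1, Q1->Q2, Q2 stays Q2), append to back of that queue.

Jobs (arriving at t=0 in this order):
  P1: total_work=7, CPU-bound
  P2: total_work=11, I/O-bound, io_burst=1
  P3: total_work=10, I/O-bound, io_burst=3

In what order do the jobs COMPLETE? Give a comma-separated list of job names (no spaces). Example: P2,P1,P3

Answer: P2,P1,P3

Derivation:
t=0-2: P1@Q0 runs 2, rem=5, quantum used, demote→Q1. Q0=[P2,P3] Q1=[P1] Q2=[]
t=2-3: P2@Q0 runs 1, rem=10, I/O yield, promote→Q0. Q0=[P3,P2] Q1=[P1] Q2=[]
t=3-5: P3@Q0 runs 2, rem=8, quantum used, demote→Q1. Q0=[P2] Q1=[P1,P3] Q2=[]
t=5-6: P2@Q0 runs 1, rem=9, I/O yield, promote→Q0. Q0=[P2] Q1=[P1,P3] Q2=[]
t=6-7: P2@Q0 runs 1, rem=8, I/O yield, promote→Q0. Q0=[P2] Q1=[P1,P3] Q2=[]
t=7-8: P2@Q0 runs 1, rem=7, I/O yield, promote→Q0. Q0=[P2] Q1=[P1,P3] Q2=[]
t=8-9: P2@Q0 runs 1, rem=6, I/O yield, promote→Q0. Q0=[P2] Q1=[P1,P3] Q2=[]
t=9-10: P2@Q0 runs 1, rem=5, I/O yield, promote→Q0. Q0=[P2] Q1=[P1,P3] Q2=[]
t=10-11: P2@Q0 runs 1, rem=4, I/O yield, promote→Q0. Q0=[P2] Q1=[P1,P3] Q2=[]
t=11-12: P2@Q0 runs 1, rem=3, I/O yield, promote→Q0. Q0=[P2] Q1=[P1,P3] Q2=[]
t=12-13: P2@Q0 runs 1, rem=2, I/O yield, promote→Q0. Q0=[P2] Q1=[P1,P3] Q2=[]
t=13-14: P2@Q0 runs 1, rem=1, I/O yield, promote→Q0. Q0=[P2] Q1=[P1,P3] Q2=[]
t=14-15: P2@Q0 runs 1, rem=0, completes. Q0=[] Q1=[P1,P3] Q2=[]
t=15-20: P1@Q1 runs 5, rem=0, completes. Q0=[] Q1=[P3] Q2=[]
t=20-23: P3@Q1 runs 3, rem=5, I/O yield, promote→Q0. Q0=[P3] Q1=[] Q2=[]
t=23-25: P3@Q0 runs 2, rem=3, quantum used, demote→Q1. Q0=[] Q1=[P3] Q2=[]
t=25-28: P3@Q1 runs 3, rem=0, completes. Q0=[] Q1=[] Q2=[]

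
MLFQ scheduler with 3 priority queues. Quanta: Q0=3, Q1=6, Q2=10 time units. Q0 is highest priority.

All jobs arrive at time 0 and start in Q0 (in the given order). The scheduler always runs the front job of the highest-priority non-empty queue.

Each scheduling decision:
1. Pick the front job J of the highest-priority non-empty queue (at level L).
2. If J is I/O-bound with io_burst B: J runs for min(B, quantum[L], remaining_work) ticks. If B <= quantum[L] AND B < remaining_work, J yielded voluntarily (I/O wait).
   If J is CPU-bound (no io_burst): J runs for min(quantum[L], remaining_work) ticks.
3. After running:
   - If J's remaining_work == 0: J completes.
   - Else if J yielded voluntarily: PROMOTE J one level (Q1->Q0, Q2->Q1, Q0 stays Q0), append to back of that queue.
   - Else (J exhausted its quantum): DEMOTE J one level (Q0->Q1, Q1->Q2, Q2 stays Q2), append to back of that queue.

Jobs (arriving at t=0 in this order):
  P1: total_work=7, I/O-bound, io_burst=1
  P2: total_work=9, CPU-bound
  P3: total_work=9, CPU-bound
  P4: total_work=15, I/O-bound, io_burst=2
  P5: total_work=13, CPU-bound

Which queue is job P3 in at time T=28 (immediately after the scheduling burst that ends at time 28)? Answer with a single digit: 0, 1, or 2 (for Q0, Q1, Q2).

Answer: 1

Derivation:
t=0-1: P1@Q0 runs 1, rem=6, I/O yield, promote→Q0. Q0=[P2,P3,P4,P5,P1] Q1=[] Q2=[]
t=1-4: P2@Q0 runs 3, rem=6, quantum used, demote→Q1. Q0=[P3,P4,P5,P1] Q1=[P2] Q2=[]
t=4-7: P3@Q0 runs 3, rem=6, quantum used, demote→Q1. Q0=[P4,P5,P1] Q1=[P2,P3] Q2=[]
t=7-9: P4@Q0 runs 2, rem=13, I/O yield, promote→Q0. Q0=[P5,P1,P4] Q1=[P2,P3] Q2=[]
t=9-12: P5@Q0 runs 3, rem=10, quantum used, demote→Q1. Q0=[P1,P4] Q1=[P2,P3,P5] Q2=[]
t=12-13: P1@Q0 runs 1, rem=5, I/O yield, promote→Q0. Q0=[P4,P1] Q1=[P2,P3,P5] Q2=[]
t=13-15: P4@Q0 runs 2, rem=11, I/O yield, promote→Q0. Q0=[P1,P4] Q1=[P2,P3,P5] Q2=[]
t=15-16: P1@Q0 runs 1, rem=4, I/O yield, promote→Q0. Q0=[P4,P1] Q1=[P2,P3,P5] Q2=[]
t=16-18: P4@Q0 runs 2, rem=9, I/O yield, promote→Q0. Q0=[P1,P4] Q1=[P2,P3,P5] Q2=[]
t=18-19: P1@Q0 runs 1, rem=3, I/O yield, promote→Q0. Q0=[P4,P1] Q1=[P2,P3,P5] Q2=[]
t=19-21: P4@Q0 runs 2, rem=7, I/O yield, promote→Q0. Q0=[P1,P4] Q1=[P2,P3,P5] Q2=[]
t=21-22: P1@Q0 runs 1, rem=2, I/O yield, promote→Q0. Q0=[P4,P1] Q1=[P2,P3,P5] Q2=[]
t=22-24: P4@Q0 runs 2, rem=5, I/O yield, promote→Q0. Q0=[P1,P4] Q1=[P2,P3,P5] Q2=[]
t=24-25: P1@Q0 runs 1, rem=1, I/O yield, promote→Q0. Q0=[P4,P1] Q1=[P2,P3,P5] Q2=[]
t=25-27: P4@Q0 runs 2, rem=3, I/O yield, promote→Q0. Q0=[P1,P4] Q1=[P2,P3,P5] Q2=[]
t=27-28: P1@Q0 runs 1, rem=0, completes. Q0=[P4] Q1=[P2,P3,P5] Q2=[]
t=28-30: P4@Q0 runs 2, rem=1, I/O yield, promote→Q0. Q0=[P4] Q1=[P2,P3,P5] Q2=[]
t=30-31: P4@Q0 runs 1, rem=0, completes. Q0=[] Q1=[P2,P3,P5] Q2=[]
t=31-37: P2@Q1 runs 6, rem=0, completes. Q0=[] Q1=[P3,P5] Q2=[]
t=37-43: P3@Q1 runs 6, rem=0, completes. Q0=[] Q1=[P5] Q2=[]
t=43-49: P5@Q1 runs 6, rem=4, quantum used, demote→Q2. Q0=[] Q1=[] Q2=[P5]
t=49-53: P5@Q2 runs 4, rem=0, completes. Q0=[] Q1=[] Q2=[]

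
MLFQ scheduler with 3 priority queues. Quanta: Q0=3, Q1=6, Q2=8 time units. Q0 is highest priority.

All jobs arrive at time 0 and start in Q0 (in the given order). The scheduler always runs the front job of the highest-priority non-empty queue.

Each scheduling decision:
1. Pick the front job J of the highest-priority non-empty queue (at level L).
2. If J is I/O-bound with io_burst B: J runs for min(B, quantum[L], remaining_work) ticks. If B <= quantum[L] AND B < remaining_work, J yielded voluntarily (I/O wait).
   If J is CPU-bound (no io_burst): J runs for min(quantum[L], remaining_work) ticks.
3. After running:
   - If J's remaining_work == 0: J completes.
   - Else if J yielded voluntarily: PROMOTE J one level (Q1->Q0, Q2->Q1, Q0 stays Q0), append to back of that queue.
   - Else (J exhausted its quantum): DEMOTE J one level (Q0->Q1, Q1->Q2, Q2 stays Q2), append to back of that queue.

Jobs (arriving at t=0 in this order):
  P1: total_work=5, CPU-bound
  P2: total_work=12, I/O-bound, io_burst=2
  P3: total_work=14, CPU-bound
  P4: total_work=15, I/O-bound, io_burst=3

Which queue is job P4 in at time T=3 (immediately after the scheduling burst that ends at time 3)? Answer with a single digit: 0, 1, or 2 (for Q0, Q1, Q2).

Answer: 0

Derivation:
t=0-3: P1@Q0 runs 3, rem=2, quantum used, demote→Q1. Q0=[P2,P3,P4] Q1=[P1] Q2=[]
t=3-5: P2@Q0 runs 2, rem=10, I/O yield, promote→Q0. Q0=[P3,P4,P2] Q1=[P1] Q2=[]
t=5-8: P3@Q0 runs 3, rem=11, quantum used, demote→Q1. Q0=[P4,P2] Q1=[P1,P3] Q2=[]
t=8-11: P4@Q0 runs 3, rem=12, I/O yield, promote→Q0. Q0=[P2,P4] Q1=[P1,P3] Q2=[]
t=11-13: P2@Q0 runs 2, rem=8, I/O yield, promote→Q0. Q0=[P4,P2] Q1=[P1,P3] Q2=[]
t=13-16: P4@Q0 runs 3, rem=9, I/O yield, promote→Q0. Q0=[P2,P4] Q1=[P1,P3] Q2=[]
t=16-18: P2@Q0 runs 2, rem=6, I/O yield, promote→Q0. Q0=[P4,P2] Q1=[P1,P3] Q2=[]
t=18-21: P4@Q0 runs 3, rem=6, I/O yield, promote→Q0. Q0=[P2,P4] Q1=[P1,P3] Q2=[]
t=21-23: P2@Q0 runs 2, rem=4, I/O yield, promote→Q0. Q0=[P4,P2] Q1=[P1,P3] Q2=[]
t=23-26: P4@Q0 runs 3, rem=3, I/O yield, promote→Q0. Q0=[P2,P4] Q1=[P1,P3] Q2=[]
t=26-28: P2@Q0 runs 2, rem=2, I/O yield, promote→Q0. Q0=[P4,P2] Q1=[P1,P3] Q2=[]
t=28-31: P4@Q0 runs 3, rem=0, completes. Q0=[P2] Q1=[P1,P3] Q2=[]
t=31-33: P2@Q0 runs 2, rem=0, completes. Q0=[] Q1=[P1,P3] Q2=[]
t=33-35: P1@Q1 runs 2, rem=0, completes. Q0=[] Q1=[P3] Q2=[]
t=35-41: P3@Q1 runs 6, rem=5, quantum used, demote→Q2. Q0=[] Q1=[] Q2=[P3]
t=41-46: P3@Q2 runs 5, rem=0, completes. Q0=[] Q1=[] Q2=[]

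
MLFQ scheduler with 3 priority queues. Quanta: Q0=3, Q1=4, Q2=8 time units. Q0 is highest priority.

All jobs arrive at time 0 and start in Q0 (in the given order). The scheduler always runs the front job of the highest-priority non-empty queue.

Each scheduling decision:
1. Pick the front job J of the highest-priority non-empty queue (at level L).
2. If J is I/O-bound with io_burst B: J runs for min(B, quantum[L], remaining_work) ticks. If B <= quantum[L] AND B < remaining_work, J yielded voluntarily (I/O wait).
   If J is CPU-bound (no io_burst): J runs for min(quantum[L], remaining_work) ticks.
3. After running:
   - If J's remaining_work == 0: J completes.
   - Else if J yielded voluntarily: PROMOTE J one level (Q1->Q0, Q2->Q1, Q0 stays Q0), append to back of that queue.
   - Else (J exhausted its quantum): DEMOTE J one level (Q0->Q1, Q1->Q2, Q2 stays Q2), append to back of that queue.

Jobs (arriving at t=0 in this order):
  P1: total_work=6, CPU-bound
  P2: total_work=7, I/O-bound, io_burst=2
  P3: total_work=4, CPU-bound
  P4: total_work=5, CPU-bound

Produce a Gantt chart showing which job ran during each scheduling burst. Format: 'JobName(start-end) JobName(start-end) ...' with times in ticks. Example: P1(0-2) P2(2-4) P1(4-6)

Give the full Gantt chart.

t=0-3: P1@Q0 runs 3, rem=3, quantum used, demote→Q1. Q0=[P2,P3,P4] Q1=[P1] Q2=[]
t=3-5: P2@Q0 runs 2, rem=5, I/O yield, promote→Q0. Q0=[P3,P4,P2] Q1=[P1] Q2=[]
t=5-8: P3@Q0 runs 3, rem=1, quantum used, demote→Q1. Q0=[P4,P2] Q1=[P1,P3] Q2=[]
t=8-11: P4@Q0 runs 3, rem=2, quantum used, demote→Q1. Q0=[P2] Q1=[P1,P3,P4] Q2=[]
t=11-13: P2@Q0 runs 2, rem=3, I/O yield, promote→Q0. Q0=[P2] Q1=[P1,P3,P4] Q2=[]
t=13-15: P2@Q0 runs 2, rem=1, I/O yield, promote→Q0. Q0=[P2] Q1=[P1,P3,P4] Q2=[]
t=15-16: P2@Q0 runs 1, rem=0, completes. Q0=[] Q1=[P1,P3,P4] Q2=[]
t=16-19: P1@Q1 runs 3, rem=0, completes. Q0=[] Q1=[P3,P4] Q2=[]
t=19-20: P3@Q1 runs 1, rem=0, completes. Q0=[] Q1=[P4] Q2=[]
t=20-22: P4@Q1 runs 2, rem=0, completes. Q0=[] Q1=[] Q2=[]

Answer: P1(0-3) P2(3-5) P3(5-8) P4(8-11) P2(11-13) P2(13-15) P2(15-16) P1(16-19) P3(19-20) P4(20-22)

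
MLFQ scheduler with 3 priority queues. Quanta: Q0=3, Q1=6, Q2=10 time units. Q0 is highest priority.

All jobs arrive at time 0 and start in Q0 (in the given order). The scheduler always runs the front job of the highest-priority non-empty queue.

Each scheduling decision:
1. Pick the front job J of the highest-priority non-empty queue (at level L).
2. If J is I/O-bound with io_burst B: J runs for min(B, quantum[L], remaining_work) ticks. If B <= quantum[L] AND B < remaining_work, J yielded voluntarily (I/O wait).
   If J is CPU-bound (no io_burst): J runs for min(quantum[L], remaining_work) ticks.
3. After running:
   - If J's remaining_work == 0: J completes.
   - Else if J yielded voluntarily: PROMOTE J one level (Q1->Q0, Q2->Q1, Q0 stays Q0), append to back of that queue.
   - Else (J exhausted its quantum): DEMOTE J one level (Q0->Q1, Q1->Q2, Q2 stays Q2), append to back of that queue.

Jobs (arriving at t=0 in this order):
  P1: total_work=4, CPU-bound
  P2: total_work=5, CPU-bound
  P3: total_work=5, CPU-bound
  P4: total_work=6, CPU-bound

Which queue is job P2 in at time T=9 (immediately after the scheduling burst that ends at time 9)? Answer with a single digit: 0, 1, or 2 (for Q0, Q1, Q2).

t=0-3: P1@Q0 runs 3, rem=1, quantum used, demote→Q1. Q0=[P2,P3,P4] Q1=[P1] Q2=[]
t=3-6: P2@Q0 runs 3, rem=2, quantum used, demote→Q1. Q0=[P3,P4] Q1=[P1,P2] Q2=[]
t=6-9: P3@Q0 runs 3, rem=2, quantum used, demote→Q1. Q0=[P4] Q1=[P1,P2,P3] Q2=[]
t=9-12: P4@Q0 runs 3, rem=3, quantum used, demote→Q1. Q0=[] Q1=[P1,P2,P3,P4] Q2=[]
t=12-13: P1@Q1 runs 1, rem=0, completes. Q0=[] Q1=[P2,P3,P4] Q2=[]
t=13-15: P2@Q1 runs 2, rem=0, completes. Q0=[] Q1=[P3,P4] Q2=[]
t=15-17: P3@Q1 runs 2, rem=0, completes. Q0=[] Q1=[P4] Q2=[]
t=17-20: P4@Q1 runs 3, rem=0, completes. Q0=[] Q1=[] Q2=[]

Answer: 1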